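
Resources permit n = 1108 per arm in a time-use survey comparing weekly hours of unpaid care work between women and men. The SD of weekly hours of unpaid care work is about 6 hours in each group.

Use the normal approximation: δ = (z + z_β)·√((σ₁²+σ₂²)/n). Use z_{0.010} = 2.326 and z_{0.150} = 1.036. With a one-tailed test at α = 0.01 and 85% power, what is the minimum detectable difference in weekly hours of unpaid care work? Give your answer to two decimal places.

δ = (z_α + z_β) · √((σ₁²+σ₂²)/n)
  = (2.326 + 1.036) · √(72/1108)
  = 3.362 · √0.06498
  = 3.362 · 0.2549
  = 0.8570

Minimum detectable difference ≈ 0.86 hours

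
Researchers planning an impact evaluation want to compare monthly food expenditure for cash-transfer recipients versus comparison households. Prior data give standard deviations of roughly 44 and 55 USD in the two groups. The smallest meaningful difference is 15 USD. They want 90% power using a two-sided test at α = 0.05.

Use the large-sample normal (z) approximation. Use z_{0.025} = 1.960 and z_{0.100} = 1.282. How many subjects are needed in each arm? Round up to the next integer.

n = (z_{α/2} + z_β)² · (σ₁² + σ₂²) / δ²
  = (1.960 + 1.282)² · (44² + 55² = 4961) / 15²
  = 10.5106 · 4961 / 225
  = 231.75
Round up → n = 232 per group.

n = 232 per group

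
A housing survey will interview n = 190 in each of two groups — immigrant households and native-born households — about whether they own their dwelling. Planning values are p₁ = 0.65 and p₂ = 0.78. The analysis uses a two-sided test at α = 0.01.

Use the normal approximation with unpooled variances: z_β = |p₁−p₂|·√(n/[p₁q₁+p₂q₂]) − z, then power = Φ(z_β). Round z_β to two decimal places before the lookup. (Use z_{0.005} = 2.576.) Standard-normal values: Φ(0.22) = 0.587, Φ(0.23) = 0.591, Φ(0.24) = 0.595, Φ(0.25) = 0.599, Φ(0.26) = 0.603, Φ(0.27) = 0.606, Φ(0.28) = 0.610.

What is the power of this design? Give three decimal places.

Power ≈ 0.603

z_β = |p₁−p₂|·√(n/[p₁q₁+p₂q₂]) − z_{α/2}
    = 0.13 · √(190/0.3991) − 2.576
    = 0.13 · 21.8191 − 2.576
    = 2.8365 − 2.576 = 0.2605 → 0.26
Power = Φ(0.26) = 0.603.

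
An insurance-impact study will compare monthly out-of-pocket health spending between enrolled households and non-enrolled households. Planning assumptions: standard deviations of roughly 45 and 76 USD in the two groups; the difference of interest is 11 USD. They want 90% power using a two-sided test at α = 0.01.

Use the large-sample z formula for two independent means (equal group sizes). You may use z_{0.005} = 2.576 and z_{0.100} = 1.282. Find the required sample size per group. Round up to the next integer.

n = 960 per group

n = (z_{α/2} + z_β)² · (σ₁² + σ₂²) / δ²
  = (2.576 + 1.282)² · (45² + 76² = 7801) / 11²
  = 14.8842 · 7801 / 121
  = 959.60
Round up → n = 960 per group.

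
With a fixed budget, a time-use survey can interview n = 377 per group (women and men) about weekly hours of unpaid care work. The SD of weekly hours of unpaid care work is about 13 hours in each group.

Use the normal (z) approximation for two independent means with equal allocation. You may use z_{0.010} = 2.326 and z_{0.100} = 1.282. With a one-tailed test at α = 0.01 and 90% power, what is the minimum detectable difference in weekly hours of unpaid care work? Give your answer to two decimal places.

δ = (z_α + z_β) · √((σ₁²+σ₂²)/n)
  = (2.326 + 1.282) · √(338/377)
  = 3.608 · √0.89655
  = 3.608 · 0.9469
  = 3.4163

Minimum detectable difference ≈ 3.42 hours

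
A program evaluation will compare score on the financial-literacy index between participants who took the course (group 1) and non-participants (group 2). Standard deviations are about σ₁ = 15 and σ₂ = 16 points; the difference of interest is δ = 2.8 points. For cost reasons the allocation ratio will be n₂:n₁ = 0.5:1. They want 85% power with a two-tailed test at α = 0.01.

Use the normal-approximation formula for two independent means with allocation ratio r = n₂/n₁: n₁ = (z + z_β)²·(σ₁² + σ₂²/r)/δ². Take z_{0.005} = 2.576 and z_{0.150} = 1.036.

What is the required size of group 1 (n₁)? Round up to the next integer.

n₁ = (z_{α/2} + z_β)² · (σ₁² + σ₂²/r) / δ²
   = (2.576 + 1.036)² · (15² + 16²/0.5) / 2.8²
   = 13.0465 · (225 + 512) / 7.84
   = 13.0465 · 737 / 7.84
   = 1226.44
Round up → n₁ = 1227; n₂ = r·n₁ = 0.5 × 1227 = 614.

n₁ = 1227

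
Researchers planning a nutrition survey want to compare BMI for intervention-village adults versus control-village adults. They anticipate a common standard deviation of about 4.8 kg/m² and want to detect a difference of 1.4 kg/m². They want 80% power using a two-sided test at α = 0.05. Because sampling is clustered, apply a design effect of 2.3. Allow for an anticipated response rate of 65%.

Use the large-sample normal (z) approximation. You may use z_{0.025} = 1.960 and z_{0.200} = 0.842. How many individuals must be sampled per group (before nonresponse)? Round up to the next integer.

n = (z_{α/2} + z_β)² · (σ₁² + σ₂²) / δ²
  = (1.960 + 0.842)² · (2·4.8² = 46.08) / 1.4²
  = 7.8512 · 46.08 / 1.96
  = 184.58
Design effect: 2.3 × 184.58 = 424.54.
Adjust for 65% response: 424.54 / 0.65 = 653.14.
Round up → n = 654 per group.

n = 654 per group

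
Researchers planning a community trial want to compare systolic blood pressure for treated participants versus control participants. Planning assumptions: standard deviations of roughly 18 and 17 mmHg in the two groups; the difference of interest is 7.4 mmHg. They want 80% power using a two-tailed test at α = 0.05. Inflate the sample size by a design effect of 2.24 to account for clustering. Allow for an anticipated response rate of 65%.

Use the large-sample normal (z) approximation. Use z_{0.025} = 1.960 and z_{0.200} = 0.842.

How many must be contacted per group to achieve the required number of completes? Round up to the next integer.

n = 303 per group

n = (z_{α/2} + z_β)² · (σ₁² + σ₂²) / δ²
  = (1.960 + 0.842)² · (18² + 17² = 613) / 7.4²
  = 7.8512 · 613 / 54.76
  = 87.89
Design effect: 2.24 × 87.89 = 196.87.
Adjust for 65% response: 196.87 / 0.65 = 302.88.
Round up → n = 303 per group.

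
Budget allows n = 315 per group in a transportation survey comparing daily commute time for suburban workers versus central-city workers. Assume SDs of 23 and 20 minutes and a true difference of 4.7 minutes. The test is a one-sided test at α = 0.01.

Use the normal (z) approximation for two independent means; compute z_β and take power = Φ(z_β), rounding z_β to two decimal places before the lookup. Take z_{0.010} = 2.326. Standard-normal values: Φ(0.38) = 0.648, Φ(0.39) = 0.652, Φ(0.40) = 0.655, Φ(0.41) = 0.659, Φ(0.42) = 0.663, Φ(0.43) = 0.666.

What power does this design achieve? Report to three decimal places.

z_β = δ·√(n/(σ₁²+σ₂²)) − z_α
    = 4.7 · √(315/929) − 2.326
    = 4.7 · 0.58230 − 2.326
    = 2.7368 − 2.326 = 0.4108 → 0.41
Power = Φ(0.41) = 0.659.

Power ≈ 0.659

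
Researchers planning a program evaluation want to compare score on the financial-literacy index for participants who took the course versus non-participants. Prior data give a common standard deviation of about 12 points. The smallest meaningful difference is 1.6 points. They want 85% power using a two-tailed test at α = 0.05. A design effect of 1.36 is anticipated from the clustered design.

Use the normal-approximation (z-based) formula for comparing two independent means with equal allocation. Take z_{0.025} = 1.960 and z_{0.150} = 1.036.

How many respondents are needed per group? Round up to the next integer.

n = 1374 per group

n = (z_{α/2} + z_β)² · (σ₁² + σ₂²) / δ²
  = (1.960 + 1.036)² · (2·12² = 288) / 1.6²
  = 8.9760 · 288 / 2.56
  = 1009.80
Design effect: 1.36 × 1009.80 = 1373.33.
Round up → n = 1374 per group.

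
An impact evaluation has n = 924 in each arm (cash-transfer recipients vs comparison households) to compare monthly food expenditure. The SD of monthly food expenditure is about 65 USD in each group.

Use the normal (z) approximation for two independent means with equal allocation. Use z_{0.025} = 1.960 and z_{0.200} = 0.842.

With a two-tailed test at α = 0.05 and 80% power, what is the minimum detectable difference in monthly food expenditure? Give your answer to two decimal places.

δ = (z_{α/2} + z_β) · √((σ₁²+σ₂²)/n)
  = (1.960 + 0.842) · √(8450/924)
  = 2.802 · √9.145
  = 2.802 · 3.0241
  = 8.4735

Minimum detectable difference ≈ 8.47 USD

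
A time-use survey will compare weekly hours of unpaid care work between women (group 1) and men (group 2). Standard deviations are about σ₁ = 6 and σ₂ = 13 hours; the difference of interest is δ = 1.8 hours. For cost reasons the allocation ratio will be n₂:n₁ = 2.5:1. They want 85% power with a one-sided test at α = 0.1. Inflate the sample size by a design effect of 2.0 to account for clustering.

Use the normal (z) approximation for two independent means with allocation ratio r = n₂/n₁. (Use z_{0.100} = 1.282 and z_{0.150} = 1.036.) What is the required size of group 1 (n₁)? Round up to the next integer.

n₁ = 344

n₁ = (z_α + z_β)² · (σ₁² + σ₂²/r) / δ²
   = (1.282 + 1.036)² · (6² + 13²/2.5) / 1.8²
   = 5.3731 · (36 + 67.6) / 3.24
   = 5.3731 · 103.6 / 3.24
   = 171.81
Design effect: 2.0 × 171.81 = 343.61.
Round up → n₁ = 344; n₂ = r·n₁ = 2.5 × 344 = 860.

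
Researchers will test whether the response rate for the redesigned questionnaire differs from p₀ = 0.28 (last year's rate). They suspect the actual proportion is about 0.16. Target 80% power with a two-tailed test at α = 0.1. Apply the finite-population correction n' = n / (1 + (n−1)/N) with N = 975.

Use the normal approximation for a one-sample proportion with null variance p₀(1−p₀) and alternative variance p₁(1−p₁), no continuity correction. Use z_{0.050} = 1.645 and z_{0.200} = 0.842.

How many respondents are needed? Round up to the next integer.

n = [z_{α/2}·√(p₀q₀) + z_β·√(p₁q₁)]² / (p₁ − p₀)²
  = [1.645·√(0.28·0.72) + 0.842·√(0.16·0.84)]² / (-0.12)²
  = [1.645·0.4490 + 0.842·0.3666]² / 0.0144
  = [1.0473]² / 0.0144
  = 76.17
Finite-population correction (N = 975): 76.17 / (1 + (76.17 − 1)/975) = 70.72.
Round up → n = 71.

n = 71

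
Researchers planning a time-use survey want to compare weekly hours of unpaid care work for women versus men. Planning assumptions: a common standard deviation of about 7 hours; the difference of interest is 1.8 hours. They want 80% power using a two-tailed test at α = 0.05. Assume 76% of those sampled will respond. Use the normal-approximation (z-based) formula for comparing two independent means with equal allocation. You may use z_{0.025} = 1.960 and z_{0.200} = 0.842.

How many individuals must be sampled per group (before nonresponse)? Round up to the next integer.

n = (z_{α/2} + z_β)² · (σ₁² + σ₂²) / δ²
  = (1.960 + 0.842)² · (2·7² = 98) / 1.8²
  = 7.8512 · 98 / 3.24
  = 237.47
Adjust for 76% response: 237.47 / 0.76 = 312.47.
Round up → n = 313 per group.

n = 313 per group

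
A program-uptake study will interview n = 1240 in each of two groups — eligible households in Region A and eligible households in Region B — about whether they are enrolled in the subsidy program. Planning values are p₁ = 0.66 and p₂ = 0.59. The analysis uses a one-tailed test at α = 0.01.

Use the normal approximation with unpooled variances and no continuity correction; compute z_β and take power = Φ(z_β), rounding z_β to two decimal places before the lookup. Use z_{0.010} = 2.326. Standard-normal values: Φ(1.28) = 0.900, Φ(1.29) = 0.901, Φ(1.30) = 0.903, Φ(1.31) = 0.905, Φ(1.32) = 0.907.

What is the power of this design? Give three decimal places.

z_β = |p₁−p₂|·√(n/[p₁q₁+p₂q₂]) − z_α
    = 0.07 · √(1240/0.4663) − 2.326
    = 0.07 · 51.5677 − 2.326
    = 3.6097 − 2.326 = 1.2837 → 1.28
Power = Φ(1.28) = 0.900.

Power ≈ 0.900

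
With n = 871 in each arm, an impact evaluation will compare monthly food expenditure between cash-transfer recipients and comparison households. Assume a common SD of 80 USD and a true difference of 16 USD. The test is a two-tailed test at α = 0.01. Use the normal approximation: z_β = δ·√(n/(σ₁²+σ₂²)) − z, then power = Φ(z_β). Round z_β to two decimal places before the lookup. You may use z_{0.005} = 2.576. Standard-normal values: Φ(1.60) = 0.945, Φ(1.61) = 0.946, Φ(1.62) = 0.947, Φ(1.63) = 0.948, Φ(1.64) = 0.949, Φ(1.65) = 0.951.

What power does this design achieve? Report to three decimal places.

z_β = δ·√(n/(σ₁²+σ₂²)) − z_{α/2}
    = 16 · √(871/12800) − 2.576
    = 16 · 0.26086 − 2.576
    = 4.1737 − 2.576 = 1.5977 → 1.60
Power = Φ(1.60) = 0.945.

Power ≈ 0.945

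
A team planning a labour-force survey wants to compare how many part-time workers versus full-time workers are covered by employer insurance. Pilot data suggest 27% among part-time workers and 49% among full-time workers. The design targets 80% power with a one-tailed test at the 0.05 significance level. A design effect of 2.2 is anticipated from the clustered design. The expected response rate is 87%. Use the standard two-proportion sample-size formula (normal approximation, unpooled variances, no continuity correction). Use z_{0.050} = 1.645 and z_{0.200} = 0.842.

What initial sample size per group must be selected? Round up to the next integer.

n = (z_α + z_β)² · [p₁(1−p₁) + p₂(1−p₂)] / (p₁ − p₂)²
  = (1.645 + 0.842)² · (0.27·0.73 + 0.49·0.51) / (-0.22)²
  = (2.487)² · (0.1971 + 0.2499) / 0.0484
  = 6.1852 · 0.4470 / 0.0484
  = 57.12
Design effect: 2.2 × 57.12 = 125.67.
Adjust for 87% response: 125.67 / 0.87 = 144.45.
Round up → n = 145 per group.

n = 145 per group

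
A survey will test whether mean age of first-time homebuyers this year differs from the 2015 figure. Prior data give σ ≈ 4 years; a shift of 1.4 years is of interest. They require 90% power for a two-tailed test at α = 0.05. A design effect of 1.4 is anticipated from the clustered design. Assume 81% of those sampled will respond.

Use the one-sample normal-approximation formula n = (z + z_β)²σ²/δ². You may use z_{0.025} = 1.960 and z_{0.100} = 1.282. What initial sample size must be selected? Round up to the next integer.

n = (z_{α/2} + z_β)² · σ² / δ²
  = (1.960 + 1.282)² · 4² / 1.4²
  = 10.5106 · 16 / 1.96
  = 85.80
Design effect: 1.4 × 85.80 = 120.12.
Adjust for 81% response: 120.12 / 0.81 = 148.30.
Round up → n = 149.

n = 149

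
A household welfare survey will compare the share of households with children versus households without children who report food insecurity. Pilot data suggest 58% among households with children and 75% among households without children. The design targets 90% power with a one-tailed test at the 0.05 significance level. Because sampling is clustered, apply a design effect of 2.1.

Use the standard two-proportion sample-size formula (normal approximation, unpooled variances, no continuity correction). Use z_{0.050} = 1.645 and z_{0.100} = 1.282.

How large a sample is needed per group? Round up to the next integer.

n = 269 per group

n = (z_α + z_β)² · [p₁(1−p₁) + p₂(1−p₂)] / (p₁ − p₂)²
  = (1.645 + 1.282)² · (0.58·0.42 + 0.75·0.25) / (-0.17)²
  = (2.927)² · (0.2436 + 0.1875) / 0.0289
  = 8.5673 · 0.4311 / 0.0289
  = 127.80
Design effect: 2.1 × 127.80 = 268.38.
Round up → n = 269 per group.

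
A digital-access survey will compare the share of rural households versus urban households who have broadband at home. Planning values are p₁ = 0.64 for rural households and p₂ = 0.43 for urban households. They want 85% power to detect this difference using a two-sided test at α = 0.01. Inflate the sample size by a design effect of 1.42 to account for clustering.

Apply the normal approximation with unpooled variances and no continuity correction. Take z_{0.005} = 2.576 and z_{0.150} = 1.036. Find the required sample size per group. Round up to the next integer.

n = 200 per group

n = (z_{α/2} + z_β)² · [p₁(1−p₁) + p₂(1−p₂)] / (p₁ − p₂)²
  = (2.576 + 1.036)² · (0.64·0.36 + 0.43·0.57) / (0.21)²
  = (3.612)² · (0.2304 + 0.2451) / 0.0441
  = 13.0465 · 0.4755 / 0.0441
  = 140.67
Design effect: 1.42 × 140.67 = 199.75.
Round up → n = 200 per group.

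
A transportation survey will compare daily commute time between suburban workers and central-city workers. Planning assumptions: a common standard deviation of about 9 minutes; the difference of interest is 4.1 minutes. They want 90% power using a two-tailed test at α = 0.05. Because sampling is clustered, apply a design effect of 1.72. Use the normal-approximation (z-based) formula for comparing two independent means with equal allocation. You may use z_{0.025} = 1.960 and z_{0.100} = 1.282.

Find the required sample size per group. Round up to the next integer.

n = 175 per group

n = (z_{α/2} + z_β)² · (σ₁² + σ₂²) / δ²
  = (1.960 + 1.282)² · (2·9² = 162) / 4.1²
  = 10.5106 · 162 / 16.81
  = 101.29
Design effect: 1.72 × 101.29 = 174.22.
Round up → n = 175 per group.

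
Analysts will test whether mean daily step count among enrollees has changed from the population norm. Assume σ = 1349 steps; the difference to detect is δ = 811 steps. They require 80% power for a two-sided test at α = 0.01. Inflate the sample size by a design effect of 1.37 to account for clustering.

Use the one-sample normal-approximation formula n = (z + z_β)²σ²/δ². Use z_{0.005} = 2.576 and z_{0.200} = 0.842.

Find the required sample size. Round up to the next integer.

n = (z_{α/2} + z_β)² · σ² / δ²
  = (2.576 + 0.842)² · 1349² / 811²
  = 11.6827 · 1819801 / 657721
  = 32.32
Design effect: 1.37 × 32.32 = 44.28.
Round up → n = 45.

n = 45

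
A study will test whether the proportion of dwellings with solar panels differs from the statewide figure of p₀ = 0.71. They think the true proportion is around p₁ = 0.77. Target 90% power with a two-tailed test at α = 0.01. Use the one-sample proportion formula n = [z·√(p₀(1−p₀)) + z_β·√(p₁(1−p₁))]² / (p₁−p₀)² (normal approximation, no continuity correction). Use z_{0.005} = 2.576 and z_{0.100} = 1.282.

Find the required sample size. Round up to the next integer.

n = 811

n = [z_{α/2}·√(p₀q₀) + z_β·√(p₁q₁)]² / (p₁ − p₀)²
  = [2.576·√(0.71·0.29) + 1.282·√(0.77·0.23)]² / (0.06)²
  = [2.576·0.4538 + 1.282·0.4208]² / 0.0036
  = [1.7084]² / 0.0036
  = 810.73
Round up → n = 811.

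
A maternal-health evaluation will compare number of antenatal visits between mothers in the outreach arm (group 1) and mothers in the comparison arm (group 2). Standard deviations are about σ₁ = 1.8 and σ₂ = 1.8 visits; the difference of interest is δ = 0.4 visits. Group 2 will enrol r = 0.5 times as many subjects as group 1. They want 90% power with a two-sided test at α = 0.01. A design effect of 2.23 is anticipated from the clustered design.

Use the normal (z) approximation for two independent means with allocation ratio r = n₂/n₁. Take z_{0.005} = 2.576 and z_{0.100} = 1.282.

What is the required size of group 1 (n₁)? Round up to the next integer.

n₁ = 2017

n₁ = (z_{α/2} + z_β)² · (σ₁² + σ₂²/r) / δ²
   = (2.576 + 1.282)² · (1.8² + 1.8²/0.5) / 0.4²
   = 14.8842 · (3.24 + 6.48) / 0.16
   = 14.8842 · 9.72 / 0.16
   = 904.21
Design effect: 2.23 × 904.21 = 2016.39.
Round up → n₁ = 2017; n₂ = r·n₁ = 0.5 × 2017 = 1009.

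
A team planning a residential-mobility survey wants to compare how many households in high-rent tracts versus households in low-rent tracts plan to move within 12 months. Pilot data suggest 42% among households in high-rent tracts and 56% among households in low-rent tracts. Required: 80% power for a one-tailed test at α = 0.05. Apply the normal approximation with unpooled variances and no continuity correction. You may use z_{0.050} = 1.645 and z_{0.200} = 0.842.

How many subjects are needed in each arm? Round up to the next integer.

n = (z_α + z_β)² · [p₁(1−p₁) + p₂(1−p₂)] / (p₁ − p₂)²
  = (1.645 + 0.842)² · (0.42·0.58 + 0.56·0.44) / (-0.14)²
  = (2.487)² · (0.2436 + 0.2464) / 0.0196
  = 6.1852 · 0.4900 / 0.0196
  = 154.63
Round up → n = 155 per group.

n = 155 per group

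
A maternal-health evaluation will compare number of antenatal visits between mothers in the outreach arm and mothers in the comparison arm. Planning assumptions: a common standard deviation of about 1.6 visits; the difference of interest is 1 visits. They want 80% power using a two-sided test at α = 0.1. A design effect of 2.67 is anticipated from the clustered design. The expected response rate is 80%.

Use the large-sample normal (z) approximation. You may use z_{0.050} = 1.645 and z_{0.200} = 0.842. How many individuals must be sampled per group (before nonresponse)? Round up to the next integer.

n = 106 per group

n = (z_{α/2} + z_β)² · (σ₁² + σ₂²) / δ²
  = (1.645 + 0.842)² · (2·1.6² = 5.12) / 1²
  = 6.1852 · 5.12 / 1
  = 31.67
Design effect: 2.67 × 31.67 = 84.55.
Adjust for 80% response: 84.55 / 0.80 = 105.69.
Round up → n = 106 per group.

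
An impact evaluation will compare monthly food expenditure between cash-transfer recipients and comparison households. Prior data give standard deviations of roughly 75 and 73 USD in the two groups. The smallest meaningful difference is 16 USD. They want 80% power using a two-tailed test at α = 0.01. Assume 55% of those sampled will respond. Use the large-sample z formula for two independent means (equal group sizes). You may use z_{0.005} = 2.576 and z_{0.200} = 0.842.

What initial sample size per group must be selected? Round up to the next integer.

n = (z_{α/2} + z_β)² · (σ₁² + σ₂²) / δ²
  = (2.576 + 0.842)² · (75² + 73² = 10954) / 16²
  = 11.6827 · 10954 / 256
  = 499.89
Adjust for 55% response: 499.89 / 0.55 = 908.90.
Round up → n = 909 per group.

n = 909 per group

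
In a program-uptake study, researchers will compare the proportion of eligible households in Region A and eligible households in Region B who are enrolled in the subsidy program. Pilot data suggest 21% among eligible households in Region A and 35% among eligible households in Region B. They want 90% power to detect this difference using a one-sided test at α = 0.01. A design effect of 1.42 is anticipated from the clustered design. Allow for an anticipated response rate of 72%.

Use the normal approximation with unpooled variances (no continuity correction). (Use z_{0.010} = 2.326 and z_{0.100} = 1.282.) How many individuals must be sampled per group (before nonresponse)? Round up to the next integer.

n = (z_α + z_β)² · [p₁(1−p₁) + p₂(1−p₂)] / (p₁ − p₂)²
  = (2.326 + 1.282)² · (0.21·0.79 + 0.35·0.65) / (-0.14)²
  = (3.608)² · (0.1659 + 0.2275) / 0.0196
  = 13.0177 · 0.3934 / 0.0196
  = 261.28
Design effect: 1.42 × 261.28 = 371.02.
Adjust for 72% response: 371.02 / 0.72 = 515.31.
Round up → n = 516 per group.

n = 516 per group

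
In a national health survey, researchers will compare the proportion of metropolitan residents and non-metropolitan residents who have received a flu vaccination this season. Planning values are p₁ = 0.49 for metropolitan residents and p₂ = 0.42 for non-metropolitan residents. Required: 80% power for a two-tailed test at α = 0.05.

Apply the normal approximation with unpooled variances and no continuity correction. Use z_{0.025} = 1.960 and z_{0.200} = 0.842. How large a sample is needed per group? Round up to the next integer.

n = (z_{α/2} + z_β)² · [p₁(1−p₁) + p₂(1−p₂)] / (p₁ − p₂)²
  = (1.960 + 0.842)² · (0.49·0.51 + 0.42·0.58) / (0.07)²
  = (2.802)² · (0.2499 + 0.2436) / 0.0049
  = 7.8512 · 0.4935 / 0.0049
  = 790.73
Round up → n = 791 per group.

n = 791 per group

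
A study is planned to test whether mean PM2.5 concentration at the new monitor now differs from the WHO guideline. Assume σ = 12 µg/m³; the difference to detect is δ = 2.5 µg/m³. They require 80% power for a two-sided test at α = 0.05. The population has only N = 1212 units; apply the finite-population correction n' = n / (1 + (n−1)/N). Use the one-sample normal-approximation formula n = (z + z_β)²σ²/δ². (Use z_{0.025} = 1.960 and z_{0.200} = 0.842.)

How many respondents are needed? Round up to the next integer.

n = (z_{α/2} + z_β)² · σ² / δ²
  = (1.960 + 0.842)² · 12² / 2.5²
  = 7.8512 · 144 / 6.25
  = 180.89
Finite-population correction (N = 1212): 180.89 / (1 + (180.89 − 1)/1212) = 157.51.
Round up → n = 158.

n = 158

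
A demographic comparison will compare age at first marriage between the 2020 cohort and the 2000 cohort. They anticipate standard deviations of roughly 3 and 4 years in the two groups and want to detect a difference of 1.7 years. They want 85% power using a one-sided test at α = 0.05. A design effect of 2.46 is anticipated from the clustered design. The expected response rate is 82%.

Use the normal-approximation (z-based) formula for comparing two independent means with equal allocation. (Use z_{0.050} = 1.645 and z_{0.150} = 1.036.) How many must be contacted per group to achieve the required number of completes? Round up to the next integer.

n = 187 per group

n = (z_α + z_β)² · (σ₁² + σ₂²) / δ²
  = (1.645 + 1.036)² · (3² + 4² = 25) / 1.7²
  = 7.1878 · 25 / 2.89
  = 62.18
Design effect: 2.46 × 62.18 = 152.96.
Adjust for 82% response: 152.96 / 0.82 = 186.53.
Round up → n = 187 per group.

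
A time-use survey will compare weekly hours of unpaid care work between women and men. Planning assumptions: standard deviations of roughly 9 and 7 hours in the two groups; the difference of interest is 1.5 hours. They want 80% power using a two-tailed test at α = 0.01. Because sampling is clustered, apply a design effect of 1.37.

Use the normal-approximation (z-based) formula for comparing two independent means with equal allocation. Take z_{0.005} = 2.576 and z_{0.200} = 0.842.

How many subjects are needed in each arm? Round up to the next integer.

n = 925 per group

n = (z_{α/2} + z_β)² · (σ₁² + σ₂²) / δ²
  = (2.576 + 0.842)² · (9² + 7² = 130) / 1.5²
  = 11.6827 · 130 / 2.25
  = 675.00
Design effect: 1.37 × 675.00 = 924.75.
Round up → n = 925 per group.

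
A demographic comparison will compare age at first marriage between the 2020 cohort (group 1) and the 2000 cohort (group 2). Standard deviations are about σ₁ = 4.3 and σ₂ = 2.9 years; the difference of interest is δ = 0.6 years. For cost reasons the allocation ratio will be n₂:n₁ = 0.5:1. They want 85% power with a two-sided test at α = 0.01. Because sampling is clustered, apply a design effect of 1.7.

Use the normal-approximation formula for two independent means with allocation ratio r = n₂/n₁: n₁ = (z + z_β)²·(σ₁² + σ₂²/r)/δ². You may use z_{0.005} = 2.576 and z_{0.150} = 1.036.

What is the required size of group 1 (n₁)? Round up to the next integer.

n₁ = (z_{α/2} + z_β)² · (σ₁² + σ₂²/r) / δ²
   = (2.576 + 1.036)² · (4.3² + 2.9²/0.5) / 0.6²
   = 13.0465 · (18.49 + 16.82) / 0.36
   = 13.0465 · 35.31 / 0.36
   = 1279.65
Design effect: 1.7 × 1279.65 = 2175.40.
Round up → n₁ = 2176; n₂ = r·n₁ = 0.5 × 2176 = 1088.

n₁ = 2176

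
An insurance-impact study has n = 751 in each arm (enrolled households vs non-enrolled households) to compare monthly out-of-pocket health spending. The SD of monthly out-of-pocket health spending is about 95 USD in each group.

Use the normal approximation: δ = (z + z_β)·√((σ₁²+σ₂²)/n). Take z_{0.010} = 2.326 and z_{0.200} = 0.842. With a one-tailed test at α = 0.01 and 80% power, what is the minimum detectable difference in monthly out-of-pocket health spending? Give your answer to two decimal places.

δ = (z_α + z_β) · √((σ₁²+σ₂²)/n)
  = (2.326 + 0.842) · √(18050/751)
  = 3.168 · √24.0346
  = 3.168 · 4.9025
  = 15.5312

Minimum detectable difference ≈ 15.53 USD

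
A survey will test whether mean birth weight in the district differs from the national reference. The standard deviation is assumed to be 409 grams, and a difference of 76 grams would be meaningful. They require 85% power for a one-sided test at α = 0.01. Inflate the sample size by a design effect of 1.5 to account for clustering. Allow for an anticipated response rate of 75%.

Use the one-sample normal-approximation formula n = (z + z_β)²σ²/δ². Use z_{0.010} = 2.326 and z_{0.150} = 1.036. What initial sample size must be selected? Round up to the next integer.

n = 655

n = (z_α + z_β)² · σ² / δ²
  = (2.326 + 1.036)² · 409² / 76²
  = 11.3030 · 167281 / 5776
  = 327.35
Design effect: 1.5 × 327.35 = 491.03.
Adjust for 75% response: 491.03 / 0.75 = 654.70.
Round up → n = 655.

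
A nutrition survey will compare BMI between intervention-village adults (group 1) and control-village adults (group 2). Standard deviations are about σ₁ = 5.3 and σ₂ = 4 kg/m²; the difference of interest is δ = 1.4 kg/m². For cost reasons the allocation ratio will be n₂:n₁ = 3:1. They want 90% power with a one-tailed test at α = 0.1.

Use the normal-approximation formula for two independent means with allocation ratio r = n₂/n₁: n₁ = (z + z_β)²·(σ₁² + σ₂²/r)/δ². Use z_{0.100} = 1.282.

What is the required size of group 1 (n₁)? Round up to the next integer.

n₁ = (z_α + z_β)² · (σ₁² + σ₂²/r) / δ²
   = (1.282 + 1.282)² · (5.3² + 4²/3) / 1.4²
   = 6.5741 · (28.09 + 5.3333) / 1.96
   = 6.5741 · 33.4233 / 1.96
   = 112.11
Round up → n₁ = 113; n₂ = r·n₁ = 3 × 113 = 339.

n₁ = 113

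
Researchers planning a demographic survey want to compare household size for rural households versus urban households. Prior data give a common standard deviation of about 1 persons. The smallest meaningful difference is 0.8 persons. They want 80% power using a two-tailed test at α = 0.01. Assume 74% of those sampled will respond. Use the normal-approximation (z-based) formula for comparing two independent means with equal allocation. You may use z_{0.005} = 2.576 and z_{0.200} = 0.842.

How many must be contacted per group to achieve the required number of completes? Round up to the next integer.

n = 50 per group

n = (z_{α/2} + z_β)² · (σ₁² + σ₂²) / δ²
  = (2.576 + 0.842)² · (2·1² = 2) / 0.8²
  = 11.6827 · 2 / 0.64
  = 36.51
Adjust for 74% response: 36.51 / 0.74 = 49.34.
Round up → n = 50 per group.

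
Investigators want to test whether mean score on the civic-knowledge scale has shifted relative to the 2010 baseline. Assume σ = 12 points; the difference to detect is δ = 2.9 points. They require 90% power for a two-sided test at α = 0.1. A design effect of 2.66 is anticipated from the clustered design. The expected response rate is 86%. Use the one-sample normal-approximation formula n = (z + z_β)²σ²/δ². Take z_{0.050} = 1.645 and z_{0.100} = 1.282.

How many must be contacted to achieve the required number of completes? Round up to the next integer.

n = (z_{α/2} + z_β)² · σ² / δ²
  = (1.645 + 1.282)² · 12² / 2.9²
  = 8.5673 · 144 / 8.41
  = 146.69
Design effect: 2.66 × 146.69 = 390.21.
Adjust for 86% response: 390.21 / 0.86 = 453.73.
Round up → n = 454.

n = 454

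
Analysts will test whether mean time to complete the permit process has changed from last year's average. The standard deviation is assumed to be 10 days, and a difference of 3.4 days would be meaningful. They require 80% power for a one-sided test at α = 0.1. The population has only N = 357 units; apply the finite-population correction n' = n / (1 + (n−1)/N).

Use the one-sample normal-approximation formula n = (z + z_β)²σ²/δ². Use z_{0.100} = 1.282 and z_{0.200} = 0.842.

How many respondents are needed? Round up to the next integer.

n = (z_α + z_β)² · σ² / δ²
  = (1.282 + 0.842)² · 10² / 3.4²
  = 4.5114 · 100 / 11.56
  = 39.03
Finite-population correction (N = 357): 39.03 / (1 + (39.03 − 1)/357) = 35.27.
Round up → n = 36.

n = 36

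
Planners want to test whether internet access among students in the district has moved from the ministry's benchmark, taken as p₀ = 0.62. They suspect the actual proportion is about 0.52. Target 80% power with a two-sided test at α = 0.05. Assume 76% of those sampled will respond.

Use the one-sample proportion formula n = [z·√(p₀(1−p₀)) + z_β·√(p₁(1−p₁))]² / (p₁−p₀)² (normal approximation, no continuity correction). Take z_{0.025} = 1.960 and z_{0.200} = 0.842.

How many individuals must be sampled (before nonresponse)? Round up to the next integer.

n = 248

n = [z_{α/2}·√(p₀q₀) + z_β·√(p₁q₁)]² / (p₁ − p₀)²
  = [1.960·√(0.62·0.38) + 0.842·√(0.52·0.48)]² / (-0.10)²
  = [1.960·0.4854 + 0.842·0.4996]² / 0.0100
  = [1.3720]² / 0.0100
  = 188.24
Adjust for 76% response: 188.24 / 0.76 = 247.69.
Round up → n = 248.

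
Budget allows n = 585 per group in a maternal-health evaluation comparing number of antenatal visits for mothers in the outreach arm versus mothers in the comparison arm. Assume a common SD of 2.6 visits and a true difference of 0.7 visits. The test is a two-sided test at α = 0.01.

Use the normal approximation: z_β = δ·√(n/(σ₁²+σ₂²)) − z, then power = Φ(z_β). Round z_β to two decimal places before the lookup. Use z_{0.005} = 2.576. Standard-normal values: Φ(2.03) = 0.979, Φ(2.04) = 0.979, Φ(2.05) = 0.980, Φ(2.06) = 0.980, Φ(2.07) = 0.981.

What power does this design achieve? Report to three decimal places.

Power ≈ 0.979

z_β = δ·√(n/(σ₁²+σ₂²)) − z_{α/2}
    = 0.7 · √(585/13.52) − 2.576
    = 0.7 · 6.57794 − 2.576
    = 4.6046 − 2.576 = 2.0286 → 2.03
Power = Φ(2.03) = 0.979.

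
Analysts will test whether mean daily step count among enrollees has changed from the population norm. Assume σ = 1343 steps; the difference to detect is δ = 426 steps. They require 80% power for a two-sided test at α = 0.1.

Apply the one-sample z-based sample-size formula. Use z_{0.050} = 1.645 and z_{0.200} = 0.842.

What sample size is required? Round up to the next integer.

n = 62

n = (z_{α/2} + z_β)² · σ² / δ²
  = (1.645 + 0.842)² · 1343² / 426²
  = 6.1852 · 1803649 / 181476
  = 61.47
Round up → n = 62.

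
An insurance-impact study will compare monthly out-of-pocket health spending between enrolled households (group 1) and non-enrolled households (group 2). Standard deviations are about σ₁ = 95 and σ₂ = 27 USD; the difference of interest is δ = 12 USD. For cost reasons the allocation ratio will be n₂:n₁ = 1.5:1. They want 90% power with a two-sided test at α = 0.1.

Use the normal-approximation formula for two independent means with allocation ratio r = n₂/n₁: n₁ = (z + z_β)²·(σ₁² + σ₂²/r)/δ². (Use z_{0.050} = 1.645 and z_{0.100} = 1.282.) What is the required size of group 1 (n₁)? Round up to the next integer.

n₁ = (z_{α/2} + z_β)² · (σ₁² + σ₂²/r) / δ²
   = (1.645 + 1.282)² · (95² + 27²/1.5) / 12²
   = 8.5673 · (9025 + 486) / 144
   = 8.5673 · 9511 / 144
   = 565.86
Round up → n₁ = 566; n₂ = r·n₁ = 1.5 × 566 = 849.

n₁ = 566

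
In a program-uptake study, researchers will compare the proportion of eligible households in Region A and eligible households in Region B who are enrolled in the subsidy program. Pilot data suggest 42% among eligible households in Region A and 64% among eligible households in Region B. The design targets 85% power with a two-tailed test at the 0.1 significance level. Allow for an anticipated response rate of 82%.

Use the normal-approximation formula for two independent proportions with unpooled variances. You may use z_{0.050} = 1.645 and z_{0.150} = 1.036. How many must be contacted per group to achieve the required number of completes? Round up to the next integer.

n = (z_{α/2} + z_β)² · [p₁(1−p₁) + p₂(1−p₂)] / (p₁ − p₂)²
  = (1.645 + 1.036)² · (0.42·0.58 + 0.64·0.36) / (-0.22)²
  = (2.681)² · (0.2436 + 0.2304) / 0.0484
  = 7.1878 · 0.4740 / 0.0484
  = 70.39
Adjust for 82% response: 70.39 / 0.82 = 85.84.
Round up → n = 86 per group.

n = 86 per group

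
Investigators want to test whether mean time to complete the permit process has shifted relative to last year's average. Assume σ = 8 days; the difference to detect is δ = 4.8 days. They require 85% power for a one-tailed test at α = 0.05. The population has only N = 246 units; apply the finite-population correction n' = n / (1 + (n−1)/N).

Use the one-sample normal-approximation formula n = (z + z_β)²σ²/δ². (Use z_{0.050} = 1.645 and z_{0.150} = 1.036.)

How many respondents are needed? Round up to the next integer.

n = 19

n = (z_α + z_β)² · σ² / δ²
  = (1.645 + 1.036)² · 8² / 4.8²
  = 7.1878 · 64 / 23.04
  = 19.97
Finite-population correction (N = 246): 19.97 / (1 + (19.97 − 1)/246) = 18.54.
Round up → n = 19.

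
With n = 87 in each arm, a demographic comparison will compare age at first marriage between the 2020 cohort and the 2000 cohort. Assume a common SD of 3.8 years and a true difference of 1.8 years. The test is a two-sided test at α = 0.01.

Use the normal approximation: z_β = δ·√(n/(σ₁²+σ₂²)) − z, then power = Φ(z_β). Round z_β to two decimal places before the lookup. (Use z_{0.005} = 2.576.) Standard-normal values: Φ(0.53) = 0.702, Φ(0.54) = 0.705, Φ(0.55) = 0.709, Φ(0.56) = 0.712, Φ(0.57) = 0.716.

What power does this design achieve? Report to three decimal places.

Power ≈ 0.709

z_β = δ·√(n/(σ₁²+σ₂²)) − z_{α/2}
    = 1.8 · √(87/28.88) − 2.576
    = 1.8 · 1.73565 − 2.576
    = 3.1242 − 2.576 = 0.5482 → 0.55
Power = Φ(0.55) = 0.709.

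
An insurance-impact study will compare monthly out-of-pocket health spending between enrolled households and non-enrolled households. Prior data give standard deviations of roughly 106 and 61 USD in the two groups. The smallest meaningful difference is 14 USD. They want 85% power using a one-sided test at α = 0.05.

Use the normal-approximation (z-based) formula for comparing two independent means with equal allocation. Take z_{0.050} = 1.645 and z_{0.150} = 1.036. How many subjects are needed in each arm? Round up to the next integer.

n = (z_α + z_β)² · (σ₁² + σ₂²) / δ²
  = (1.645 + 1.036)² · (106² + 61² = 14957) / 14²
  = 7.1878 · 14957 / 196
  = 548.51
Round up → n = 549 per group.

n = 549 per group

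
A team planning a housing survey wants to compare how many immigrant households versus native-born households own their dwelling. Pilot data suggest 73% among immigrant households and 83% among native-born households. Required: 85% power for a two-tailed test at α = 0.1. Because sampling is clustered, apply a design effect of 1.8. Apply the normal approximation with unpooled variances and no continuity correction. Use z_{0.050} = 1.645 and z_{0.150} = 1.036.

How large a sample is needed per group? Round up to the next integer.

n = (z_{α/2} + z_β)² · [p₁(1−p₁) + p₂(1−p₂)] / (p₁ − p₂)²
  = (1.645 + 1.036)² · (0.73·0.27 + 0.83·0.17) / (-0.10)²
  = (2.681)² · (0.1971 + 0.1411) / 0.0100
  = 7.1878 · 0.3382 / 0.0100
  = 243.09
Design effect: 1.8 × 243.09 = 437.56.
Round up → n = 438 per group.

n = 438 per group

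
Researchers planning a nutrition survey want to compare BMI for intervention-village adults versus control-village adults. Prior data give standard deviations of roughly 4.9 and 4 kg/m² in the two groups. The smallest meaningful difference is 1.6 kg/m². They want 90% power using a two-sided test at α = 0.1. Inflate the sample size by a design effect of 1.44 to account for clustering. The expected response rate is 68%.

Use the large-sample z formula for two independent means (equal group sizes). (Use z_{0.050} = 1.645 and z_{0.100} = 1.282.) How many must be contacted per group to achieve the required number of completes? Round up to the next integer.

n = 284 per group

n = (z_{α/2} + z_β)² · (σ₁² + σ₂²) / δ²
  = (1.645 + 1.282)² · (4.9² + 4² = 40.01) / 1.6²
  = 8.5673 · 40.01 / 2.56
  = 133.90
Design effect: 1.44 × 133.90 = 192.81.
Adjust for 68% response: 192.81 / 0.68 = 283.55.
Round up → n = 284 per group.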